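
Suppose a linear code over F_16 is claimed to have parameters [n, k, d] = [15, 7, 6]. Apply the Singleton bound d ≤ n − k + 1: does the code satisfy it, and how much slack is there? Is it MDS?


Singleton RHS = n − k + 1 = 9, slack = 3, bound satisfied, not MDS.

Singleton bound: d ≤ n − k + 1.
Here n = 15, k = 7, so n − k + 1 = 9.
Given d = 6, check d ≤ 9: YES.
Slack = (n − k + 1) − d = 3.
The code is NOT MDS (slack = 3 > 0).
Description: the claimed parameters are [15, 7, 6]_16; such a code would be non-MDS.


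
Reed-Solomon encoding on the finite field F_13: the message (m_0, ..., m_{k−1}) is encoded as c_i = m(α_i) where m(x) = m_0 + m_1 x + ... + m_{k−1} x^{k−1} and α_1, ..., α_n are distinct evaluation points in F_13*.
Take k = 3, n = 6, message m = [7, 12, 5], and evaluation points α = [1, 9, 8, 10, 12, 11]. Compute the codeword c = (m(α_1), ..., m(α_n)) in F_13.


c = [11, 0, 7, 3, 0, 3]

Message polynomial: m(x) = 7 + 12·x + 5·x^2 (mod 13).
For each evaluation point α_i, compute m(α_i) mod 13:
  α_1 = 1: Horner steps 5 → 4 → 11, so m(1) = 11.
  α_2 = 9: Horner steps 5 → 5 → 0, so m(9) = 0.
  α_3 = 8: Horner steps 5 → 0 → 7, so m(8) = 7.
  α_4 = 10: Horner steps 5 → 10 → 3, so m(10) = 3.
  α_5 = 12: Horner steps 5 → 7 → 0, so m(12) = 0.
  α_6 = 11: Horner steps 5 → 2 → 3, so m(11) = 3.
Codeword c = [11, 0, 7, 3, 0, 3] ∈ F_13^6.


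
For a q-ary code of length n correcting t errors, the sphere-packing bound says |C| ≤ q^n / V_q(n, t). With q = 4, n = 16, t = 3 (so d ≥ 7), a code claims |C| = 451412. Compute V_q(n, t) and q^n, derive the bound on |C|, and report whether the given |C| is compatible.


V_q(n, t) = 16249, q^n = 4294967296, Hamming bound = 264321, |C| = 451412 > bound (violated).

Step 1: Compute V_q(n, t) = Σ_{j=0}^3 C(n, j) (q−1)^j.
  j = 0: C(16,0)·(3)^0 = 1·1 = 1.
  j = 1: C(16,1)·(3)^1 = 16·3 = 48.
  j = 2: C(16,2)·(3)^2 = 120·9 = 1080.
  j = 3: C(16,3)·(3)^3 = 560·27 = 15120.
  V_q(n, t) = 1 + 48 + 1080 + 15120 = 16249.
Step 2: q^n = 4^16 = 4294967296.
Step 3: Hamming bound ⌊q^n / V_q(n,t)⌋ = ⌊4294967296/16249⌋ = 264321.
Step 4: Compare |C| = 451412 to 264321: violated.
The claimed |C| lies above the Hamming bound, so no 4-ary code of length 16 with d ≥ 7 can have 451412 codewords.


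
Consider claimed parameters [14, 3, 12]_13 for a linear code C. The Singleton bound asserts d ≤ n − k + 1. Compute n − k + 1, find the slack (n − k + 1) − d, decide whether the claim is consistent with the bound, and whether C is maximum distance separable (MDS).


Singleton RHS = n − k + 1 = 12, slack = 0, bound satisfied, MDS.

Singleton bound: d ≤ n − k + 1.
Here n = 14, k = 3, so n − k + 1 = 12.
Given d = 12, check d ≤ 12: YES.
Slack = (n − k + 1) − d = 0.
The code is MDS (slack = 0).
Description: the claimed parameters are [14, 3, 12]_13; such a code would be MDS (meets Singleton bound).


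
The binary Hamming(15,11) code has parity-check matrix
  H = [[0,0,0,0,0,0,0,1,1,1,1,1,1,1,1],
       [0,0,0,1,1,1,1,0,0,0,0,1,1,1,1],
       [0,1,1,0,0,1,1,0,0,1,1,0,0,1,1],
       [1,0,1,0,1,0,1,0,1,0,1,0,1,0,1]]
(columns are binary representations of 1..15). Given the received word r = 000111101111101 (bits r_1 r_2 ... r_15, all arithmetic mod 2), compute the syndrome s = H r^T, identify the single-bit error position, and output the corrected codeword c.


s = (0, 1, 1, 0)^T, error position = 6, corrected codeword c = 000110101111101

Compute s = H r^T mod 2 one row at a time:
  s_1 = 0 + 1 + 1 + 1 + 1 + 1 + 0 + 1 = 6 ≡ 0 (mod 2).
  s_2 = 1 + 1 + 1 + 1 + 1 + 1 + 0 + 1 = 7 ≡ 1 (mod 2).
  s_3 = 0 + 0 + 1 + 1 + 1 + 1 + 0 + 1 = 5 ≡ 1 (mod 2).
  s_4 = 0 + 0 + 1 + 1 + 1 + 1 + 1 + 1 = 6 ≡ 0 (mod 2).
s = (0, 1, 1, 0)^T — this equals column 6 of H (binary 0110), so error is at position 6.
Correct: flip bit 6 of r = 000111101111101 to get c = 000110101111101.


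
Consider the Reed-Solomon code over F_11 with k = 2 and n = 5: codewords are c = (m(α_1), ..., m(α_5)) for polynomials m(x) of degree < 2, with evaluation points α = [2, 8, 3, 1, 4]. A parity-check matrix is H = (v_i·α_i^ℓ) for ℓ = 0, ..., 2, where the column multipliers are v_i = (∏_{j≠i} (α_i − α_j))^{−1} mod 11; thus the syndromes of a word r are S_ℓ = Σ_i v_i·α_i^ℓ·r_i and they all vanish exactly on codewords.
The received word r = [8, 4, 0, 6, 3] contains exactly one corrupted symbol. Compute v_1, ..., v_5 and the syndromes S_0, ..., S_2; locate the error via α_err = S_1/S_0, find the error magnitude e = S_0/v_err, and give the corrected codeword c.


S = (5, 5, 5), error at position 4, error magnitude e = 1, c = [8, 4, 0, 5, 3].

Step 1: column multipliers v_i = (∏_{j≠i}(α_i − α_j))^{−1} mod 11.
  i = 1 (α = 2): (2−8)(2−3)(2−1)(2−4) = (−6)·(−1)·1·(−2) = −12 ≡ 10, so v_1 = 10^{−1} = 10 (mod 11).
  i = 2 (α = 8): (8−2)(8−3)(8−1)(8−4) = 6·5·7·4 = 840 ≡ 4, so v_2 = 4^{−1} = 3 (mod 11).
  i = 3 (α = 3): (3−2)(3−8)(3−1)(3−4) = 1·(−5)·2·(−1) = 10 ≡ 10, so v_3 = 10^{−1} = 10 (mod 11).
  i = 4 (α = 1): (1−2)(1−8)(1−3)(1−4) = (−1)·(−7)·(−2)·(−3) = 42 ≡ 9, so v_4 = 9^{−1} = 5 (mod 11).
  i = 5 (α = 4): (4−2)(4−8)(4−3)(4−1) = 2·(−4)·1·3 = −24 ≡ 9, so v_5 = 9^{−1} = 5 (mod 11).
  v = [10, 3, 10, 5, 5].
Step 2: syndromes of r = [8, 4, 0, 6, 3] (all sums mod 11).
  S_0 = Σ v_i r_i = 10·8 + 3·4 + 10·0 + 5·6 + 5·3 = 137 ≡ 5.
  S_1 = Σ v_i α_i r_i = 10·2·8 + 3·8·4 + 10·3·0 + 5·1·6 + 5·4·3 = 346 ≡ 5.
  α_i^2 mod 11 = [4, 9, 9, 1, 5].
  S_2 = Σ v_i α_i^2 r_i = 10·4·8 + 3·9·4 + 10·9·0 + 5·1·6 + 5·5·3 = 533 ≡ 5.
  S = (5, 5, 5) ≠ 0, so r is not a codeword (an error is present).
Step 3: locate the error. For a single error e at position i, S_ℓ = v_i·e·α_i^ℓ, so α_err = S_1/S_0.
  S_0^{−1} = 5^{−1} = 9 (mod 11), so α_err = 5·9 = 45 ≡ 1 = α_4. Error position i = 4.
  Consistency check: S_2/S_1 = 5·9 = 45 ≡ 1 = α_err ✓ (single-error assumption holds).
Step 4: error magnitude e = S_0/v_4 = S_0·∏_{j≠4}(α_4 − α_j) = 5·9 = 45 ≡ 1 (mod 11).
Step 5: correct position 4: c_4 = r_4 − e = 6 − 1 ≡ 5 (mod 11). Hence c = [8, 4, 0, 5, 3].
  Check: interpolating c through the α_i gives m(x) = 2 + 3·x (degree < 2) with m(α_i) = c_i for every i, so c is indeed a codeword.


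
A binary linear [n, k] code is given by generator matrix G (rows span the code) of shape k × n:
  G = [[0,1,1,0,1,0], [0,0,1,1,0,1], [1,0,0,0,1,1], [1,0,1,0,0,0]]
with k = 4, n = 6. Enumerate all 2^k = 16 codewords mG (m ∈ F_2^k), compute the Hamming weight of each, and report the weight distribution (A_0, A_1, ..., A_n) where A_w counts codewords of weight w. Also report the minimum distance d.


Weight distribution: A_0 = 1, A_2 = 3, A_3 = 8, A_4 = 3, A_6 = 1. Minimum distance d = 2.

Enumerate all 2^4 = 16 messages m ∈ F_2^4.
For each, compute codeword c = mG in F_2^6, then tally its weight.
  m = 0000 → c = 000000, weight = 0.
  m = 1000 → c = 011010, weight = 3.
  m = 0100 → c = 001101, weight = 3.
  m = 1100 → c = 010111, weight = 4.
  m = 0010 → c = 100011, weight = 3.
  m = 1010 → c = 111001, weight = 4.
  m = 0110 → c = 101110, weight = 4.
  m = 1110 → c = 110100, weight = 3.
  m = 0001 → c = 101000, weight = 2.
  m = 1001 → c = 110010, weight = 3.
  m = 0101 → c = 100101, weight = 3.
  m = 1101 → c = 111111, weight = 6.
  m = 0011 → c = 001011, weight = 3.
  m = 1011 → c = 010001, weight = 2.
  m = 0111 → c = 000110, weight = 2.
  m = 1111 → c = 011100, weight = 3.
Tally weights:
  weight 0: 1 codewords.
  weight 2: 3 codewords.
  weight 3: 8 codewords.
  weight 4: 3 codewords.
  weight 6: 1 codewords.
Minimum distance d = smallest w > 0 with A_w > 0 = 2.
Sanity: Σ A_w = 16 = 2^4 = 16 ✓.


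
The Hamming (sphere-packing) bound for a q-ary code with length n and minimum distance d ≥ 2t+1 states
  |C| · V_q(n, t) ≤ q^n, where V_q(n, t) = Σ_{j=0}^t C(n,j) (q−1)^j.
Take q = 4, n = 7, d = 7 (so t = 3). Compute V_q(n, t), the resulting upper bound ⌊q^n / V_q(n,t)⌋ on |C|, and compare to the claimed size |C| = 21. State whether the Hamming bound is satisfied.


V_q(n, t) = 1156, q^n = 16384, Hamming bound = 14, |C| = 21 > bound (violated).

Step 1: Compute V_q(n, t) = Σ_{j=0}^3 C(n, j) (q−1)^j.
  j = 0: C(7,0)·(3)^0 = 1·1 = 1.
  j = 1: C(7,1)·(3)^1 = 7·3 = 21.
  j = 2: C(7,2)·(3)^2 = 21·9 = 189.
  j = 3: C(7,3)·(3)^3 = 35·27 = 945.
  V_q(n, t) = 1 + 21 + 189 + 945 = 1156.
Step 2: q^n = 4^7 = 16384.
Step 3: Hamming bound ⌊q^n / V_q(n,t)⌋ = ⌊16384/1156⌋ = 14.
Step 4: Compare |C| = 21 to 14: violated.
The claimed |C| lies above the Hamming bound, so no 4-ary code of length 7 with d ≥ 7 can have 21 codewords.


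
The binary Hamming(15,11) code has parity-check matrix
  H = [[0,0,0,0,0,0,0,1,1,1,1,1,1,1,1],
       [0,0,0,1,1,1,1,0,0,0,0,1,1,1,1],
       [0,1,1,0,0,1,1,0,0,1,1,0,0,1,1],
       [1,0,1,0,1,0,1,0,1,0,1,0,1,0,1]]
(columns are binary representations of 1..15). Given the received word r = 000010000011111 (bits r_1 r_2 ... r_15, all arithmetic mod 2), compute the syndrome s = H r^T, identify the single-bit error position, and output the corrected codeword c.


s = (1, 1, 1, 0)^T, error position = 14, corrected codeword c = 000010000011101

Compute s = H r^T mod 2 one row at a time:
  s_1 = 0 + 0 + 0 + 1 + 1 + 1 + 1 + 1 = 5 ≡ 1 (mod 2).
  s_2 = 0 + 1 + 0 + 0 + 1 + 1 + 1 + 1 = 5 ≡ 1 (mod 2).
  s_3 = 0 + 0 + 0 + 0 + 0 + 1 + 1 + 1 = 3 ≡ 1 (mod 2).
  s_4 = 0 + 0 + 1 + 0 + 0 + 1 + 1 + 1 = 4 ≡ 0 (mod 2).
s = (1, 1, 1, 0)^T — this equals column 14 of H (binary 1110), so error is at position 14.
Correct: flip bit 14 of r = 000010000011111 to get c = 000010000011101.


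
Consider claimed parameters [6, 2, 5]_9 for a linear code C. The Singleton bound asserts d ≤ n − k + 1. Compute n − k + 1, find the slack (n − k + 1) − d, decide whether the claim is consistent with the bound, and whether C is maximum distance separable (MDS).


Singleton RHS = n − k + 1 = 5, slack = 0, bound satisfied, MDS.

Singleton bound: d ≤ n − k + 1.
Here n = 6, k = 2, so n − k + 1 = 5.
Given d = 5, check d ≤ 5: YES.
Slack = (n − k + 1) − d = 0.
The code is MDS (slack = 0).
Description: the claimed parameters are [6, 2, 5]_9; such a code would be MDS (meets Singleton bound).


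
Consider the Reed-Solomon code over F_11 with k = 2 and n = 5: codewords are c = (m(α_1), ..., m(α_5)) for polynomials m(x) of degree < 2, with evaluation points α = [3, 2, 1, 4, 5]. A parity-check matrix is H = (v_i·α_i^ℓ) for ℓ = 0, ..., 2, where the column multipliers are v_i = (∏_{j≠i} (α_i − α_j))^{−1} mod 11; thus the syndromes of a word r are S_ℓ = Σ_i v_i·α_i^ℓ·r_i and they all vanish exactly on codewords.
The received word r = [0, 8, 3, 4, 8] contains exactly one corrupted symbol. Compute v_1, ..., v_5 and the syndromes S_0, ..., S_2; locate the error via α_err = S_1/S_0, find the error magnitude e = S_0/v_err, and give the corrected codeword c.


S = (9, 7, 3), error at position 2, error magnitude e = 1, c = [0, 7, 3, 4, 8].

Step 1: column multipliers v_i = (∏_{j≠i}(α_i − α_j))^{−1} mod 11.
  i = 1 (α = 3): (3−2)(3−1)(3−4)(3−5) = 1·2·(−1)·(−2) = 4 ≡ 4, so v_1 = 4^{−1} = 3 (mod 11).
  i = 2 (α = 2): (2−3)(2−1)(2−4)(2−5) = (−1)·1·(−2)·(−3) = −6 ≡ 5, so v_2 = 5^{−1} = 9 (mod 11).
  i = 3 (α = 1): (1−3)(1−2)(1−4)(1−5) = (−2)·(−1)·(−3)·(−4) = 24 ≡ 2, so v_3 = 2^{−1} = 6 (mod 11).
  i = 4 (α = 4): (4−3)(4−2)(4−1)(4−5) = 1·2·3·(−1) = −6 ≡ 5, so v_4 = 5^{−1} = 9 (mod 11).
  i = 5 (α = 5): (5−3)(5−2)(5−1)(5−4) = 2·3·4·1 = 24 ≡ 2, so v_5 = 2^{−1} = 6 (mod 11).
  v = [3, 9, 6, 9, 6].
Step 2: syndromes of r = [0, 8, 3, 4, 8] (all sums mod 11).
  S_0 = Σ v_i r_i = 3·0 + 9·8 + 6·3 + 9·4 + 6·8 = 174 ≡ 9.
  S_1 = Σ v_i α_i r_i = 3·3·0 + 9·2·8 + 6·1·3 + 9·4·4 + 6·5·8 = 546 ≡ 7.
  α_i^2 mod 11 = [9, 4, 1, 5, 3].
  S_2 = Σ v_i α_i^2 r_i = 3·9·0 + 9·4·8 + 6·1·3 + 9·5·4 + 6·3·8 = 630 ≡ 3.
  S = (9, 7, 3) ≠ 0, so r is not a codeword (an error is present).
Step 3: locate the error. For a single error e at position i, S_ℓ = v_i·e·α_i^ℓ, so α_err = S_1/S_0.
  S_0^{−1} = 9^{−1} = 5 (mod 11), so α_err = 7·5 = 35 ≡ 2 = α_2. Error position i = 2.
  Consistency check: S_2/S_1 = 3·8 = 24 ≡ 2 = α_err ✓ (single-error assumption holds).
Step 4: error magnitude e = S_0/v_2 = S_0·∏_{j≠2}(α_2 − α_j) = 9·5 = 45 ≡ 1 (mod 11).
Step 5: correct position 2: c_2 = r_2 − e = 8 − 1 ≡ 7 (mod 11). Hence c = [0, 7, 3, 4, 8].
  Check: interpolating c through the α_i gives m(x) = 10 + 4·x (degree < 2) with m(α_i) = c_i for every i, so c is indeed a codeword.


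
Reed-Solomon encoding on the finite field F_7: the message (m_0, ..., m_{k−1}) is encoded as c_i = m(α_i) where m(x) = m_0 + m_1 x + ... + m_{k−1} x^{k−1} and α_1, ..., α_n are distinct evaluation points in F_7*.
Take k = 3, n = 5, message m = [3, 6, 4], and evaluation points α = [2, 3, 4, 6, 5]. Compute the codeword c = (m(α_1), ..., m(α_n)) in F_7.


c = [3, 1, 0, 1, 0]

Message polynomial: m(x) = 3 + 6·x + 4·x^2 (mod 7).
For each evaluation point α_i, compute m(α_i) mod 7:
  α_1 = 2: Horner steps 4 → 0 → 3, so m(2) = 3.
  α_2 = 3: Horner steps 4 → 4 → 1, so m(3) = 1.
  α_3 = 4: Horner steps 4 → 1 → 0, so m(4) = 0.
  α_4 = 6: Horner steps 4 → 2 → 1, so m(6) = 1.
  α_5 = 5: Horner steps 4 → 5 → 0, so m(5) = 0.
Codeword c = [3, 1, 0, 1, 0] ∈ F_7^5.


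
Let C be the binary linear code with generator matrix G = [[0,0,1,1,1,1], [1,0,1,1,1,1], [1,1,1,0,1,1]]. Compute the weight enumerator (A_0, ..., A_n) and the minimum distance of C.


Weight distribution: A_0 = 1, A_1 = 1, A_2 = 1, A_3 = 1, A_4 = 2, A_5 = 2. Minimum distance d = 1.

Enumerate all 2^3 = 8 messages m ∈ F_2^3.
For each, compute codeword c = mG in F_2^6, then tally its weight.
  m = 000 → c = 000000, weight = 0.
  m = 100 → c = 001111, weight = 4.
  m = 010 → c = 101111, weight = 5.
  m = 110 → c = 100000, weight = 1.
  m = 001 → c = 111011, weight = 5.
  m = 101 → c = 110100, weight = 3.
  m = 011 → c = 010100, weight = 2.
  m = 111 → c = 011011, weight = 4.
Tally weights:
  weight 0: 1 codewords.
  weight 1: 1 codewords.
  weight 2: 1 codewords.
  weight 3: 1 codewords.
  weight 4: 2 codewords.
  weight 5: 2 codewords.
Minimum distance d = smallest w > 0 with A_w > 0 = 1.
Sanity: Σ A_w = 8 = 2^3 = 8 ✓.


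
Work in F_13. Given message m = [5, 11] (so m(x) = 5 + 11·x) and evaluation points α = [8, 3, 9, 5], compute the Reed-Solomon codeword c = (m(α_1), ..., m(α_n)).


c = [2, 12, 0, 8]

Message polynomial: m(x) = 5 + 11·x (mod 13).
For each evaluation point α_i, compute m(α_i) mod 13:
  α_1 = 8: Horner steps 11 → 2, so m(8) = 2.
  α_2 = 3: Horner steps 11 → 12, so m(3) = 12.
  α_3 = 9: Horner steps 11 → 0, so m(9) = 0.
  α_4 = 5: Horner steps 11 → 8, so m(5) = 8.
Codeword c = [2, 12, 0, 8] ∈ F_13^4.


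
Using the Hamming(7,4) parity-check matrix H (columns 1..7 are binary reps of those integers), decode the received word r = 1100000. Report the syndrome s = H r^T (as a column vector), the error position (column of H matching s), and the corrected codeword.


s = (0, 1, 1)^T, error position = 3, corrected codeword c = 1110000

Compute s = H r^T mod 2 one row at a time:
  s_1 = 0 + 0 + 0 + 0 = 0 ≡ 0 (mod 2).
  s_2 = 1 + 0 + 0 + 0 = 1 ≡ 1 (mod 2).
  s_3 = 1 + 0 + 0 + 0 = 1 ≡ 1 (mod 2).
s = (0, 1, 1)^T — this equals column 3 of H (binary 011), so error is at position 3.
Correct: flip bit 3 of r = 1100000 to get c = 1110000.


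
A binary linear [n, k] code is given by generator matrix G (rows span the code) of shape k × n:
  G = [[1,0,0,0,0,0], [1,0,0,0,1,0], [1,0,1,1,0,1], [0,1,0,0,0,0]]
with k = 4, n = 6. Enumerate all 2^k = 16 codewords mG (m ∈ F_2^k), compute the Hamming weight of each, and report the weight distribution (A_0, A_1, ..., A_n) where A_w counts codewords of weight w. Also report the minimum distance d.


Weight distribution: A_0 = 1, A_1 = 3, A_2 = 3, A_3 = 2, A_4 = 3, A_5 = 3, A_6 = 1. Minimum distance d = 1.

Enumerate all 2^4 = 16 messages m ∈ F_2^4.
For each, compute codeword c = mG in F_2^6, then tally its weight.
  m = 0000 → c = 000000, weight = 0.
  m = 1000 → c = 100000, weight = 1.
  m = 0100 → c = 100010, weight = 2.
  m = 1100 → c = 000010, weight = 1.
  m = 0010 → c = 101101, weight = 4.
  m = 1010 → c = 001101, weight = 3.
  m = 0110 → c = 001111, weight = 4.
  m = 1110 → c = 101111, weight = 5.
  m = 0001 → c = 010000, weight = 1.
  m = 1001 → c = 110000, weight = 2.
  m = 0101 → c = 110010, weight = 3.
  m = 1101 → c = 010010, weight = 2.
  m = 0011 → c = 111101, weight = 5.
  m = 1011 → c = 011101, weight = 4.
  m = 0111 → c = 011111, weight = 5.
  m = 1111 → c = 111111, weight = 6.
Tally weights:
  weight 0: 1 codewords.
  weight 1: 3 codewords.
  weight 2: 3 codewords.
  weight 3: 2 codewords.
  weight 4: 3 codewords.
  weight 5: 3 codewords.
  weight 6: 1 codewords.
Minimum distance d = smallest w > 0 with A_w > 0 = 1.
Sanity: Σ A_w = 16 = 2^4 = 16 ✓.


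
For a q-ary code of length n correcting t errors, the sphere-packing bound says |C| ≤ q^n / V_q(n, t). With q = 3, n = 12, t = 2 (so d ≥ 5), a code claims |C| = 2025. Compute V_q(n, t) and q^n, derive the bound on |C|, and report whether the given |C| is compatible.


V_q(n, t) = 289, q^n = 531441, Hamming bound = 1838, |C| = 2025 > bound (violated).

Step 1: Compute V_q(n, t) = Σ_{j=0}^2 C(n, j) (q−1)^j.
  j = 0: C(12,0)·(2)^0 = 1·1 = 1.
  j = 1: C(12,1)·(2)^1 = 12·2 = 24.
  j = 2: C(12,2)·(2)^2 = 66·4 = 264.
  V_q(n, t) = 1 + 24 + 264 = 289.
Step 2: q^n = 3^12 = 531441.
Step 3: Hamming bound ⌊q^n / V_q(n,t)⌋ = ⌊531441/289⌋ = 1838.
Step 4: Compare |C| = 2025 to 1838: violated.
The claimed |C| lies above the Hamming bound, so no 3-ary code of length 12 with d ≥ 5 can have 2025 codewords.


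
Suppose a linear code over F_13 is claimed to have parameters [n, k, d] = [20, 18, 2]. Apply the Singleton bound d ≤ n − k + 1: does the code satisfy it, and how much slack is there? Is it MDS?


Singleton RHS = n − k + 1 = 3, slack = 1, bound satisfied, not MDS.

Singleton bound: d ≤ n − k + 1.
Here n = 20, k = 18, so n − k + 1 = 3.
Given d = 2, check d ≤ 3: YES.
Slack = (n − k + 1) − d = 1.
The code is NOT MDS (slack = 1 > 0).
Description: the claimed parameters are [20, 18, 2]_13; such a code would be non-MDS.


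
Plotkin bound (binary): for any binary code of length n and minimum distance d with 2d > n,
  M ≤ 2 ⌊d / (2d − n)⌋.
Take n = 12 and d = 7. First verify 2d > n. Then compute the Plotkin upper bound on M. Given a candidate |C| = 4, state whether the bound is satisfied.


Plotkin bound M ≤ 6; given |C| = 4 ≤ bound (satisfied).

Check applicability: 2d = 14, n = 12.
2d − n = 2 > 0, so Plotkin applies.
Compute d/(2d−n) = 7/2 ≈ 3.5000.
⌊d/(2d−n)⌋ = 3.
Plotkin bound: M ≤ 2·3 = 6.
Given |C| = 4, check: satisfied.
This |C| is below the Plotkin bound.


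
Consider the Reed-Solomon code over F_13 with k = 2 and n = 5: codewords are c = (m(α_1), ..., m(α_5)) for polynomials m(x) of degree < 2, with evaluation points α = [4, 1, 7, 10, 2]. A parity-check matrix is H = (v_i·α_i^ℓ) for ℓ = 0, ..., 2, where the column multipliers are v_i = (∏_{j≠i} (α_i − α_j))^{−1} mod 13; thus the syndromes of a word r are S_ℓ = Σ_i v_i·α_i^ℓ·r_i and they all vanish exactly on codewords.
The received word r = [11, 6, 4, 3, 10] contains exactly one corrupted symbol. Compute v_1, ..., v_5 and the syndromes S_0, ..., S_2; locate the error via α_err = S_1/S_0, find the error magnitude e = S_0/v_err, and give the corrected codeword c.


S = (8, 6, 11), error at position 1, error magnitude e = 6, c = [5, 6, 4, 3, 10].

Step 1: column multipliers v_i = (∏_{j≠i}(α_i − α_j))^{−1} mod 13.
  i = 1 (α = 4): (4−1)(4−7)(4−10)(4−2) = 3·(−3)·(−6)·2 = 108 ≡ 4, so v_1 = 4^{−1} = 10 (mod 13).
  i = 2 (α = 1): (1−4)(1−7)(1−10)(1−2) = (−3)·(−6)·(−9)·(−1) = 162 ≡ 6, so v_2 = 6^{−1} = 11 (mod 13).
  i = 3 (α = 7): (7−4)(7−1)(7−10)(7−2) = 3·6·(−3)·5 = −270 ≡ 3, so v_3 = 3^{−1} = 9 (mod 13).
  i = 4 (α = 10): (10−4)(10−1)(10−7)(10−2) = 6·9·3·8 = 1296 ≡ 9, so v_4 = 9^{−1} = 3 (mod 13).
  i = 5 (α = 2): (2−4)(2−1)(2−7)(2−10) = (−2)·1·(−5)·(−8) = −80 ≡ 11, so v_5 = 11^{−1} = 6 (mod 13).
  v = [10, 11, 9, 3, 6].
Step 2: syndromes of r = [11, 6, 4, 3, 10] (all sums mod 13).
  S_0 = Σ v_i r_i = 10·11 + 11·6 + 9·4 + 3·3 + 6·10 = 281 ≡ 8.
  S_1 = Σ v_i α_i r_i = 10·4·11 + 11·1·6 + 9·7·4 + 3·10·3 + 6·2·10 = 968 ≡ 6.
  α_i^2 mod 13 = [3, 1, 10, 9, 4].
  S_2 = Σ v_i α_i^2 r_i = 10·3·11 + 11·1·6 + 9·10·4 + 3·9·3 + 6·4·10 = 1077 ≡ 11.
  S = (8, 6, 11) ≠ 0, so r is not a codeword (an error is present).
Step 3: locate the error. For a single error e at position i, S_ℓ = v_i·e·α_i^ℓ, so α_err = S_1/S_0.
  S_0^{−1} = 8^{−1} = 5 (mod 13), so α_err = 6·5 = 30 ≡ 4 = α_1. Error position i = 1.
  Consistency check: S_2/S_1 = 11·11 = 121 ≡ 4 = α_err ✓ (single-error assumption holds).
Step 4: error magnitude e = S_0/v_1 = S_0·∏_{j≠1}(α_1 − α_j) = 8·4 = 32 ≡ 6 (mod 13).
Step 5: correct position 1: c_1 = r_1 − e = 11 − 6 ≡ 5 (mod 13). Hence c = [5, 6, 4, 3, 10].
  Check: interpolating c through the α_i gives m(x) = 2 + 4·x (degree < 2) with m(α_i) = c_i for every i, so c is indeed a codeword.


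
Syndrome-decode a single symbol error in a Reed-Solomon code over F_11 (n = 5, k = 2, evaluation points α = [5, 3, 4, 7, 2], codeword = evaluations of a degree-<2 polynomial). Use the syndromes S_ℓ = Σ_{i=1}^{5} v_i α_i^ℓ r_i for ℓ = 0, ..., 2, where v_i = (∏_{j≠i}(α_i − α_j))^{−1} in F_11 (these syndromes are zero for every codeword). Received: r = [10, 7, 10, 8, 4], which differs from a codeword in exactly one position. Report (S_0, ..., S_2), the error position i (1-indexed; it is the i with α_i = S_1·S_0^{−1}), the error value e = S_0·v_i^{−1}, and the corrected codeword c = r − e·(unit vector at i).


S = (3, 4, 9), error at position 1, error magnitude e = 8, c = [2, 7, 10, 8, 4].

Step 1: column multipliers v_i = (∏_{j≠i}(α_i − α_j))^{−1} mod 11.
  i = 1 (α = 5): (5−3)(5−4)(5−7)(5−2) = 2·1·(−2)·3 = −12 ≡ 10, so v_1 = 10^{−1} = 10 (mod 11).
  i = 2 (α = 3): (3−5)(3−4)(3−7)(3−2) = (−2)·(−1)·(−4)·1 = −8 ≡ 3, so v_2 = 3^{−1} = 4 (mod 11).
  i = 3 (α = 4): (4−5)(4−3)(4−7)(4−2) = (−1)·1·(−3)·2 = 6 ≡ 6, so v_3 = 6^{−1} = 2 (mod 11).
  i = 4 (α = 7): (7−5)(7−3)(7−4)(7−2) = 2·4·3·5 = 120 ≡ 10, so v_4 = 10^{−1} = 10 (mod 11).
  i = 5 (α = 2): (2−5)(2−3)(2−4)(2−7) = (−3)·(−1)·(−2)·(−5) = 30 ≡ 8, so v_5 = 8^{−1} = 7 (mod 11).
  v = [10, 4, 2, 10, 7].
Step 2: syndromes of r = [10, 7, 10, 8, 4] (all sums mod 11).
  S_0 = Σ v_i r_i = 10·10 + 4·7 + 2·10 + 10·8 + 7·4 = 256 ≡ 3.
  S_1 = Σ v_i α_i r_i = 10·5·10 + 4·3·7 + 2·4·10 + 10·7·8 + 7·2·4 = 1280 ≡ 4.
  α_i^2 mod 11 = [3, 9, 5, 5, 4].
  S_2 = Σ v_i α_i^2 r_i = 10·3·10 + 4·9·7 + 2·5·10 + 10·5·8 + 7·4·4 = 1164 ≡ 9.
  S = (3, 4, 9) ≠ 0, so r is not a codeword (an error is present).
Step 3: locate the error. For a single error e at position i, S_ℓ = v_i·e·α_i^ℓ, so α_err = S_1/S_0.
  S_0^{−1} = 3^{−1} = 4 (mod 11), so α_err = 4·4 = 16 ≡ 5 = α_1. Error position i = 1.
  Consistency check: S_2/S_1 = 9·3 = 27 ≡ 5 = α_err ✓ (single-error assumption holds).
Step 4: error magnitude e = S_0/v_1 = S_0·∏_{j≠1}(α_1 − α_j) = 3·10 = 30 ≡ 8 (mod 11).
Step 5: correct position 1: c_1 = r_1 − e = 10 − 8 ≡ 2 (mod 11). Hence c = [2, 7, 10, 8, 4].
  Check: interpolating c through the α_i gives m(x) = 9 + 3·x (degree < 2) with m(α_i) = c_i for every i, so c is indeed a codeword.


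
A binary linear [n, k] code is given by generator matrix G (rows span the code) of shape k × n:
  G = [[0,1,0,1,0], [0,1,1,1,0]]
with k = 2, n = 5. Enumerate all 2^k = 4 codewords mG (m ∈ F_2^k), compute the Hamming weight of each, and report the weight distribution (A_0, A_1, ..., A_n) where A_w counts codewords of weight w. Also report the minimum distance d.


Weight distribution: A_0 = 1, A_1 = 1, A_2 = 1, A_3 = 1. Minimum distance d = 1.

Enumerate all 2^2 = 4 messages m ∈ F_2^2.
For each, compute codeword c = mG in F_2^5, then tally its weight.
  m = 00 → c = 00000, weight = 0.
  m = 10 → c = 01010, weight = 2.
  m = 01 → c = 01110, weight = 3.
  m = 11 → c = 00100, weight = 1.
Tally weights:
  weight 0: 1 codewords.
  weight 1: 1 codewords.
  weight 2: 1 codewords.
  weight 3: 1 codewords.
Minimum distance d = smallest w > 0 with A_w > 0 = 1.
Sanity: Σ A_w = 4 = 2^2 = 4 ✓.


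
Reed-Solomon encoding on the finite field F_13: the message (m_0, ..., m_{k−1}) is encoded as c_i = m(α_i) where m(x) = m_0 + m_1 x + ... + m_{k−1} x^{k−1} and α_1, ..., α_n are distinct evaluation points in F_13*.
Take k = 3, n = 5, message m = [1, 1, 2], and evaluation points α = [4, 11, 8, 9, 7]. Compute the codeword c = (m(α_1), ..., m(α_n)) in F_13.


c = [11, 7, 7, 3, 2]

Message polynomial: m(x) = 1 + 1·x + 2·x^2 (mod 13).
For each evaluation point α_i, compute m(α_i) mod 13:
  α_1 = 4: Horner steps 2 → 9 → 11, so m(4) = 11.
  α_2 = 11: Horner steps 2 → 10 → 7, so m(11) = 7.
  α_3 = 8: Horner steps 2 → 4 → 7, so m(8) = 7.
  α_4 = 9: Horner steps 2 → 6 → 3, so m(9) = 3.
  α_5 = 7: Horner steps 2 → 2 → 2, so m(7) = 2.
Codeword c = [11, 7, 7, 3, 2] ∈ F_13^5.


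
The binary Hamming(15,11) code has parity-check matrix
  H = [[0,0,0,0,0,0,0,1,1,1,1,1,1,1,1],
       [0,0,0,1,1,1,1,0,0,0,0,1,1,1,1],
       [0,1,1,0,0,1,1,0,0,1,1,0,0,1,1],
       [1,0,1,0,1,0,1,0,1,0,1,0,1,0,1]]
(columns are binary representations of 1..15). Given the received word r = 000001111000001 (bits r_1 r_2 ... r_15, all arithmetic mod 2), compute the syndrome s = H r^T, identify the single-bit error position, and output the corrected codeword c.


s = (1, 1, 1, 1)^T, error position = 15, corrected codeword c = 000001111000000

Compute s = H r^T mod 2 one row at a time:
  s_1 = 1 + 1 + 0 + 0 + 0 + 0 + 0 + 1 = 3 ≡ 1 (mod 2).
  s_2 = 0 + 0 + 1 + 1 + 0 + 0 + 0 + 1 = 3 ≡ 1 (mod 2).
  s_3 = 0 + 0 + 1 + 1 + 0 + 0 + 0 + 1 = 3 ≡ 1 (mod 2).
  s_4 = 0 + 0 + 0 + 1 + 1 + 0 + 0 + 1 = 3 ≡ 1 (mod 2).
s = (1, 1, 1, 1)^T — this equals column 15 of H (binary 1111), so error is at position 15.
Correct: flip bit 15 of r = 000001111000001 to get c = 000001111000000.


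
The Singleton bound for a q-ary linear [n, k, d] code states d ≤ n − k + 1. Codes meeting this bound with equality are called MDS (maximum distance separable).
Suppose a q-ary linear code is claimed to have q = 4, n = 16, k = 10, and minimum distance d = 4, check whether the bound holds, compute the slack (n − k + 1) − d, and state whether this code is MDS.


Singleton RHS = n − k + 1 = 7, slack = 3, bound satisfied, not MDS.

Singleton bound: d ≤ n − k + 1.
Here n = 16, k = 10, so n − k + 1 = 7.
Given d = 4, check d ≤ 7: YES.
Slack = (n − k + 1) − d = 3.
The code is NOT MDS (slack = 3 > 0).
Description: the claimed parameters are [16, 10, 4]_4; such a code would be non-MDS.


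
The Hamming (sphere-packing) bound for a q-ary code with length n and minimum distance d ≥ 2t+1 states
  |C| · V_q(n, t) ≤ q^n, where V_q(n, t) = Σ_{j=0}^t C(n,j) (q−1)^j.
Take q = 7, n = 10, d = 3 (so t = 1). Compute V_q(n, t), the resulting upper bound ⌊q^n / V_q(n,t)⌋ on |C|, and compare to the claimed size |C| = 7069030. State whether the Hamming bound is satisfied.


V_q(n, t) = 61, q^n = 282475249, Hamming bound = 4630741, |C| = 7069030 > bound (violated).

Step 1: Compute V_q(n, t) = Σ_{j=0}^1 C(n, j) (q−1)^j.
  j = 0: C(10,0)·(6)^0 = 1·1 = 1.
  j = 1: C(10,1)·(6)^1 = 10·6 = 60.
  V_q(n, t) = 1 + 60 = 61.
Step 2: q^n = 7^10 = 282475249.
Step 3: Hamming bound ⌊q^n / V_q(n,t)⌋ = ⌊282475249/61⌋ = 4630741.
Step 4: Compare |C| = 7069030 to 4630741: violated.
The claimed |C| lies above the Hamming bound, so no 7-ary code of length 10 with d ≥ 3 can have 7069030 codewords.


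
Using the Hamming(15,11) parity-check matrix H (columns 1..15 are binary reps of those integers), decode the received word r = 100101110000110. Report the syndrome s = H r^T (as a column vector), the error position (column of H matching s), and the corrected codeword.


s = (1, 1, 1, 1)^T, error position = 15, corrected codeword c = 100101110000111

Compute s = H r^T mod 2 one row at a time:
  s_1 = 1 + 0 + 0 + 0 + 0 + 1 + 1 + 0 = 3 ≡ 1 (mod 2).
  s_2 = 1 + 0 + 1 + 1 + 0 + 1 + 1 + 0 = 5 ≡ 1 (mod 2).
  s_3 = 0 + 0 + 1 + 1 + 0 + 0 + 1 + 0 = 3 ≡ 1 (mod 2).
  s_4 = 1 + 0 + 0 + 1 + 0 + 0 + 1 + 0 = 3 ≡ 1 (mod 2).
s = (1, 1, 1, 1)^T — this equals column 15 of H (binary 1111), so error is at position 15.
Correct: flip bit 15 of r = 100101110000110 to get c = 100101110000111.


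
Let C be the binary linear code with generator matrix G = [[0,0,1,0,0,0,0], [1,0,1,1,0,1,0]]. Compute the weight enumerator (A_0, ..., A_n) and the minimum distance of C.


Weight distribution: A_0 = 1, A_1 = 1, A_3 = 1, A_4 = 1. Minimum distance d = 1.

Enumerate all 2^2 = 4 messages m ∈ F_2^2.
For each, compute codeword c = mG in F_2^7, then tally its weight.
  m = 00 → c = 0000000, weight = 0.
  m = 10 → c = 0010000, weight = 1.
  m = 01 → c = 1011010, weight = 4.
  m = 11 → c = 1001010, weight = 3.
Tally weights:
  weight 0: 1 codewords.
  weight 1: 1 codewords.
  weight 3: 1 codewords.
  weight 4: 1 codewords.
Minimum distance d = smallest w > 0 with A_w > 0 = 1.
Sanity: Σ A_w = 4 = 2^2 = 4 ✓.


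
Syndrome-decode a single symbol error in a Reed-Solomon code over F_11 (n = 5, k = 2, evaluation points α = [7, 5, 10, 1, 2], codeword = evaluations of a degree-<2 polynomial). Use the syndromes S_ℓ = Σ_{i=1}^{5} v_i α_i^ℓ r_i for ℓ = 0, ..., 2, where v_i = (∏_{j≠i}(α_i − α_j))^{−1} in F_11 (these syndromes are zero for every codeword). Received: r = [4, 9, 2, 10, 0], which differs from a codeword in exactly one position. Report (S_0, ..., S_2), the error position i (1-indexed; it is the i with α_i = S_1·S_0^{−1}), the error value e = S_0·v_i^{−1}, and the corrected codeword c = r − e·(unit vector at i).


S = (5, 5, 5), error at position 4, error magnitude e = 2, c = [4, 9, 2, 8, 0].

Step 1: column multipliers v_i = (∏_{j≠i}(α_i − α_j))^{−1} mod 11.
  i = 1 (α = 7): (7−5)(7−10)(7−1)(7−2) = 2·(−3)·6·5 = −180 ≡ 7, so v_1 = 7^{−1} = 8 (mod 11).
  i = 2 (α = 5): (5−7)(5−10)(5−1)(5−2) = (−2)·(−5)·4·3 = 120 ≡ 10, so v_2 = 10^{−1} = 10 (mod 11).
  i = 3 (α = 10): (10−7)(10−5)(10−1)(10−2) = 3·5·9·8 = 1080 ≡ 2, so v_3 = 2^{−1} = 6 (mod 11).
  i = 4 (α = 1): (1−7)(1−5)(1−10)(1−2) = (−6)·(−4)·(−9)·(−1) = 216 ≡ 7, so v_4 = 7^{−1} = 8 (mod 11).
  i = 5 (α = 2): (2−7)(2−5)(2−10)(2−1) = (−5)·(−3)·(−8)·1 = −120 ≡ 1, so v_5 = 1^{−1} = 1 (mod 11).
  v = [8, 10, 6, 8, 1].
Step 2: syndromes of r = [4, 9, 2, 10, 0] (all sums mod 11).
  S_0 = Σ v_i r_i = 8·4 + 10·9 + 6·2 + 8·10 + 1·0 = 214 ≡ 5.
  S_1 = Σ v_i α_i r_i = 8·7·4 + 10·5·9 + 6·10·2 + 8·1·10 + 1·2·0 = 874 ≡ 5.
  α_i^2 mod 11 = [5, 3, 1, 1, 4].
  S_2 = Σ v_i α_i^2 r_i = 8·5·4 + 10·3·9 + 6·1·2 + 8·1·10 + 1·4·0 = 522 ≡ 5.
  S = (5, 5, 5) ≠ 0, so r is not a codeword (an error is present).
Step 3: locate the error. For a single error e at position i, S_ℓ = v_i·e·α_i^ℓ, so α_err = S_1/S_0.
  S_0^{−1} = 5^{−1} = 9 (mod 11), so α_err = 5·9 = 45 ≡ 1 = α_4. Error position i = 4.
  Consistency check: S_2/S_1 = 5·9 = 45 ≡ 1 = α_err ✓ (single-error assumption holds).
Step 4: error magnitude e = S_0/v_4 = S_0·∏_{j≠4}(α_4 − α_j) = 5·7 = 35 ≡ 2 (mod 11).
Step 5: correct position 4: c_4 = r_4 − e = 10 − 2 ≡ 8 (mod 11). Hence c = [4, 9, 2, 8, 0].
  Check: interpolating c through the α_i gives m(x) = 5 + 3·x (degree < 2) with m(α_i) = c_i for every i, so c is indeed a codeword.


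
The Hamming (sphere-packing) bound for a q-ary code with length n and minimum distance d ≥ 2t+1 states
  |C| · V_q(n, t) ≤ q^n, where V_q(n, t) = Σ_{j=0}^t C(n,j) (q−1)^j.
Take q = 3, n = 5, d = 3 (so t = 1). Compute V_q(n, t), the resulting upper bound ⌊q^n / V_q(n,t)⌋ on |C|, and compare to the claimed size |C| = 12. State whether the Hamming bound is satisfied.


V_q(n, t) = 11, q^n = 243, Hamming bound = 22, |C| = 12 ≤ bound (satisfied).

Step 1: Compute V_q(n, t) = Σ_{j=0}^1 C(n, j) (q−1)^j.
  j = 0: C(5,0)·(2)^0 = 1·1 = 1.
  j = 1: C(5,1)·(2)^1 = 5·2 = 10.
  V_q(n, t) = 1 + 10 = 11.
Step 2: q^n = 3^5 = 243.
Step 3: Hamming bound ⌊q^n / V_q(n,t)⌋ = ⌊243/11⌋ = 22.
Step 4: Compare |C| = 12 to 22: satisfied.
The claimed |C| lies below the Hamming bound.


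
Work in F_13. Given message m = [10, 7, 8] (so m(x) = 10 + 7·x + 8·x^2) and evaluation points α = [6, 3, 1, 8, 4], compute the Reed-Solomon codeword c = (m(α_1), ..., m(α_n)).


c = [2, 12, 12, 6, 10]

Message polynomial: m(x) = 10 + 7·x + 8·x^2 (mod 13).
For each evaluation point α_i, compute m(α_i) mod 13:
  α_1 = 6: Horner steps 8 → 3 → 2, so m(6) = 2.
  α_2 = 3: Horner steps 8 → 5 → 12, so m(3) = 12.
  α_3 = 1: Horner steps 8 → 2 → 12, so m(1) = 12.
  α_4 = 8: Horner steps 8 → 6 → 6, so m(8) = 6.
  α_5 = 4: Horner steps 8 → 0 → 10, so m(4) = 10.
Codeword c = [2, 12, 12, 6, 10] ∈ F_13^5.


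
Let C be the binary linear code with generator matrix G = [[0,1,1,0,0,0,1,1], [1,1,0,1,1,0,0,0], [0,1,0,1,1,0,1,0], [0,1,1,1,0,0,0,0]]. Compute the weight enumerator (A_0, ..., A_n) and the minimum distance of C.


Weight distribution: A_0 = 1, A_2 = 1, A_3 = 6, A_4 = 5, A_5 = 2, A_6 = 1. Minimum distance d = 2.

Enumerate all 2^4 = 16 messages m ∈ F_2^4.
For each, compute codeword c = mG in F_2^8, then tally its weight.
  m = 0000 → c = 00000000, weight = 0.
  m = 1000 → c = 01100011, weight = 4.
  m = 0100 → c = 11011000, weight = 4.
  m = 1100 → c = 10111011, weight = 6.
  m = 0010 → c = 01011010, weight = 4.
  m = 1010 → c = 00111001, weight = 4.
  m = 0110 → c = 10000010, weight = 2.
  m = 1110 → c = 11100001, weight = 4.
  m = 0001 → c = 01110000, weight = 3.
  m = 1001 → c = 00010011, weight = 3.
  m = 0101 → c = 10101000, weight = 3.
  m = 1101 → c = 11001011, weight = 5.
  m = 0011 → c = 00101010, weight = 3.
  m = 1011 → c = 01001001, weight = 3.
  m = 0111 → c = 11110010, weight = 5.
  m = 1111 → c = 10010001, weight = 3.
Tally weights:
  weight 0: 1 codewords.
  weight 2: 1 codewords.
  weight 3: 6 codewords.
  weight 4: 5 codewords.
  weight 5: 2 codewords.
  weight 6: 1 codewords.
Minimum distance d = smallest w > 0 with A_w > 0 = 2.
Sanity: Σ A_w = 16 = 2^4 = 16 ✓.


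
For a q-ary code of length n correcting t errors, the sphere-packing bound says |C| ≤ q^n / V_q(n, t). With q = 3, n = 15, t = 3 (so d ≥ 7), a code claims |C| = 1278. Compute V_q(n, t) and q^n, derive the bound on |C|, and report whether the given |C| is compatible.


V_q(n, t) = 4091, q^n = 14348907, Hamming bound = 3507, |C| = 1278 ≤ bound (satisfied).

Step 1: Compute V_q(n, t) = Σ_{j=0}^3 C(n, j) (q−1)^j.
  j = 0: C(15,0)·(2)^0 = 1·1 = 1.
  j = 1: C(15,1)·(2)^1 = 15·2 = 30.
  j = 2: C(15,2)·(2)^2 = 105·4 = 420.
  j = 3: C(15,3)·(2)^3 = 455·8 = 3640.
  V_q(n, t) = 1 + 30 + 420 + 3640 = 4091.
Step 2: q^n = 3^15 = 14348907.
Step 3: Hamming bound ⌊q^n / V_q(n,t)⌋ = ⌊14348907/4091⌋ = 3507.
Step 4: Compare |C| = 1278 to 3507: satisfied.
The claimed |C| lies below the Hamming bound.


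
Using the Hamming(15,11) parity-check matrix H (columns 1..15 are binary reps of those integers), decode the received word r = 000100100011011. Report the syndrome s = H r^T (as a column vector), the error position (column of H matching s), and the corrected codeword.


s = (0, 1, 0, 1)^T, error position = 5, corrected codeword c = 000110100011011

Compute s = H r^T mod 2 one row at a time:
  s_1 = 0 + 0 + 0 + 1 + 1 + 0 + 1 + 1 = 4 ≡ 0 (mod 2).
  s_2 = 1 + 0 + 0 + 1 + 1 + 0 + 1 + 1 = 5 ≡ 1 (mod 2).
  s_3 = 0 + 0 + 0 + 1 + 0 + 1 + 1 + 1 = 4 ≡ 0 (mod 2).
  s_4 = 0 + 0 + 0 + 1 + 0 + 1 + 0 + 1 = 3 ≡ 1 (mod 2).
s = (0, 1, 0, 1)^T — this equals column 5 of H (binary 0101), so error is at position 5.
Correct: flip bit 5 of r = 000100100011011 to get c = 000110100011011.


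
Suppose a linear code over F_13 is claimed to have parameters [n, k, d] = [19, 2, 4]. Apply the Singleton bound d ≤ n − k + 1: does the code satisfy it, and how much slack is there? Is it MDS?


Singleton RHS = n − k + 1 = 18, slack = 14, bound satisfied, not MDS.

Singleton bound: d ≤ n − k + 1.
Here n = 19, k = 2, so n − k + 1 = 18.
Given d = 4, check d ≤ 18: YES.
Slack = (n − k + 1) − d = 14.
The code is NOT MDS (slack = 14 > 0).
Description: the claimed parameters are [19, 2, 4]_13; such a code would be non-MDS.


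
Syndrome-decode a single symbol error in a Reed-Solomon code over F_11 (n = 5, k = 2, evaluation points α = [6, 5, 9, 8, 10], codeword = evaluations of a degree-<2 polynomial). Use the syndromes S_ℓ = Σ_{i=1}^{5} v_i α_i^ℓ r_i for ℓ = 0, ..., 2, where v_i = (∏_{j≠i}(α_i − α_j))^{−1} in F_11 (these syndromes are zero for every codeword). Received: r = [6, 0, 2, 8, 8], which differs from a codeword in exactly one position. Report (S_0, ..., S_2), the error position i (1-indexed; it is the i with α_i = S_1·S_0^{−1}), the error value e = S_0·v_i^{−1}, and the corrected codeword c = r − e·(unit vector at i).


S = (1, 8, 9), error at position 4, error magnitude e = 1, c = [6, 0, 2, 7, 8].

Step 1: column multipliers v_i = (∏_{j≠i}(α_i − α_j))^{−1} mod 11.
  i = 1 (α = 6): (6−5)(6−9)(6−8)(6−10) = 1·(−3)·(−2)·(−4) = −24 ≡ 9, so v_1 = 9^{−1} = 5 (mod 11).
  i = 2 (α = 5): (5−6)(5−9)(5−8)(5−10) = (−1)·(−4)·(−3)·(−5) = 60 ≡ 5, so v_2 = 5^{−1} = 9 (mod 11).
  i = 3 (α = 9): (9−6)(9−5)(9−8)(9−10) = 3·4·1·(−1) = −12 ≡ 10, so v_3 = 10^{−1} = 10 (mod 11).
  i = 4 (α = 8): (8−6)(8−5)(8−9)(8−10) = 2·3·(−1)·(−2) = 12 ≡ 1, so v_4 = 1^{−1} = 1 (mod 11).
  i = 5 (α = 10): (10−6)(10−5)(10−9)(10−8) = 4·5·1·2 = 40 ≡ 7, so v_5 = 7^{−1} = 8 (mod 11).
  v = [5, 9, 10, 1, 8].
Step 2: syndromes of r = [6, 0, 2, 8, 8] (all sums mod 11).
  S_0 = Σ v_i r_i = 5·6 + 9·0 + 10·2 + 1·8 + 8·8 = 122 ≡ 1.
  S_1 = Σ v_i α_i r_i = 5·6·6 + 9·5·0 + 10·9·2 + 1·8·8 + 8·10·8 = 1064 ≡ 8.
  α_i^2 mod 11 = [3, 3, 4, 9, 1].
  S_2 = Σ v_i α_i^2 r_i = 5·3·6 + 9·3·0 + 10·4·2 + 1·9·8 + 8·1·8 = 306 ≡ 9.
  S = (1, 8, 9) ≠ 0, so r is not a codeword (an error is present).
Step 3: locate the error. For a single error e at position i, S_ℓ = v_i·e·α_i^ℓ, so α_err = S_1/S_0.
  S_0^{−1} = 1^{−1} = 1 (mod 11), so α_err = 8·1 = 8 ≡ 8 = α_4. Error position i = 4.
  Consistency check: S_2/S_1 = 9·7 = 63 ≡ 8 = α_err ✓ (single-error assumption holds).
Step 4: error magnitude e = S_0/v_4 = S_0·∏_{j≠4}(α_4 − α_j) = 1·1 = 1 ≡ 1 (mod 11).
Step 5: correct position 4: c_4 = r_4 − e = 8 − 1 ≡ 7 (mod 11). Hence c = [6, 0, 2, 7, 8].
  Check: interpolating c through the α_i gives m(x) = 3 + 6·x (degree < 2) with m(α_i) = c_i for every i, so c is indeed a codeword.


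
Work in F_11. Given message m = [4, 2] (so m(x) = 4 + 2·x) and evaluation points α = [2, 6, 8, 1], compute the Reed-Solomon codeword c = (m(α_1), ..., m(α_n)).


c = [8, 5, 9, 6]

Message polynomial: m(x) = 4 + 2·x (mod 11).
For each evaluation point α_i, compute m(α_i) mod 11:
  α_1 = 2: Horner steps 2 → 8, so m(2) = 8.
  α_2 = 6: Horner steps 2 → 5, so m(6) = 5.
  α_3 = 8: Horner steps 2 → 9, so m(8) = 9.
  α_4 = 1: Horner steps 2 → 6, so m(1) = 6.
Codeword c = [8, 5, 9, 6] ∈ F_11^4.
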